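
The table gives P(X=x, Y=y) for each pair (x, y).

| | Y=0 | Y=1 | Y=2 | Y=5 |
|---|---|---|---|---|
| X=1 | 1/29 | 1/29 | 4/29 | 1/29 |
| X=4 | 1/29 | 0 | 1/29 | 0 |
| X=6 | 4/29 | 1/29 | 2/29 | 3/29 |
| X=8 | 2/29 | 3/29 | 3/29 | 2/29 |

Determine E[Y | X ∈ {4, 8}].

7/4

P(X ∈ {4, 8}) = 12/29.
Σ Y·P over the event = 0·(1/29) + 2·(1/29) + 0·(2/29) + 1·(3/29) + 2·(3/29) + 5·(2/29) = 21/29.
E[Y | X ∈ {4, 8}] = (21/29) / (12/29) = 7/4.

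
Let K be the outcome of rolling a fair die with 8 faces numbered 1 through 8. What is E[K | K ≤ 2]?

3/2

Given K ≤ 2, K is equally likely to be any of {1, 2}.
E[K | K ≤ 2] = (1 + 2) / 2 = 3/2.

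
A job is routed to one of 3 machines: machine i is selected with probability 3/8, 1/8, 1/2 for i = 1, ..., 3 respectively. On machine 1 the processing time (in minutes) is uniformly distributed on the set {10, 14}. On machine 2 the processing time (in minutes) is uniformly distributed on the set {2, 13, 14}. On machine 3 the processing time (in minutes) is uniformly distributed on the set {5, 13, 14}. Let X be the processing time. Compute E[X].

265/24

E[X | machine 1] = (10+14)/2 = 12.
E[X | machine 2] = (2+13+14)/3 = 29/3.
E[X | machine 3] = (5+13+14)/3 = 32/3.
E[X] = (3/8)·(12) + (1/8)·(29/3) + (1/2)·(32/3) = 265/24.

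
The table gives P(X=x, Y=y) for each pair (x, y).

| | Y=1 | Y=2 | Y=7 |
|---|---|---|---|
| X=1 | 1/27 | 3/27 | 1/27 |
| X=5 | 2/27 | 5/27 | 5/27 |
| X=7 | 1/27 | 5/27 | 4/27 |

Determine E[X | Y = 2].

P(Y = 2) = 13/27.
Σ X·P over the event = 1·(3/27) + 5·(5/27) + 7·(5/27) = 7/3.
E[X | Y = 2] = (7/3) / (13/27) = 63/13.

63/13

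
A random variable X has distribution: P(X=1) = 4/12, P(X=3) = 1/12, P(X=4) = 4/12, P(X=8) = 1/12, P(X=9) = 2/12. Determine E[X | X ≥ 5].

P(X ≥ 5) = 1/4.
Σ over the event: 8·1/12 + 9·1/6 = 13/6.
E[X | X ≥ 5] = (13/6) / (1/4) = 26/3.

26/3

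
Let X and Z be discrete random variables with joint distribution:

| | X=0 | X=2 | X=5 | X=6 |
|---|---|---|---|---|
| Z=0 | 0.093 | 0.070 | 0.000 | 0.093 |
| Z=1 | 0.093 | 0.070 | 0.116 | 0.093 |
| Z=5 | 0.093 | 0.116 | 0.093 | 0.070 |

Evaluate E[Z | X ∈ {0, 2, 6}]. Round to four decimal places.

P(X ∈ {0, 2, 6}) = 0.791.
Summing Z·P(X=x,Z=y) over the conditioning event gives 1.651.
E[Z | X ∈ {0, 2, 6}] = (1.651) / (0.791) = 2.0872.

2.0872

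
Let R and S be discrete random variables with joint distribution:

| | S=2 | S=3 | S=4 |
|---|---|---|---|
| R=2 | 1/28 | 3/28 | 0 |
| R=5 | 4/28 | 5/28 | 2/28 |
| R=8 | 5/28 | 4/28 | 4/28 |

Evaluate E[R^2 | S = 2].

P(S = 2) = 5/14.
Σ R^2·P over the event = 4·(1/28) + 25·(4/28) + 64·(5/28) = 106/7.
E[R^2 | S = 2] = (106/7) / (5/14) = 212/5.

212/5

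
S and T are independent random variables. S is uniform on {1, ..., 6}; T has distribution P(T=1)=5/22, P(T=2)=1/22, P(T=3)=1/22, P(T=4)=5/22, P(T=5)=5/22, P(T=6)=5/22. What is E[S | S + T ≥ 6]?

199/51

P(S + T ≥ 6) = 17/22.
Summing S·P(x,y) over outcomes with S + T ≥ 6 gives 199/66.
E[S | S + T ≥ 6] = (199/66) / (17/22) = 199/51.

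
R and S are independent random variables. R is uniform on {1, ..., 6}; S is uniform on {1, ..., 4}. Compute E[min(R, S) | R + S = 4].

4/3

Outcomes with R + S = 4: (1,3), (2,2), (3,1), each with probability 1/24.
E[min(R, S) | R + S = 4] = (1 + 2 + 1) / 3 = 4/3.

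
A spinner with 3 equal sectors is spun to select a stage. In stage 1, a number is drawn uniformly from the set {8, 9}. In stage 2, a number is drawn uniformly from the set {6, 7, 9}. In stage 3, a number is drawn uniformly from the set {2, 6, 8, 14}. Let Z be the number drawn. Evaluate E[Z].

E[Z | stage 1] = (8+9)/2 = 17/2.
E[Z | stage 2] = (6+7+9)/3 = 22/3.
E[Z | stage 3] = (2+6+8+14)/4 = 15/2.
E[Z] = (1/3)·(17/2) + (1/3)·(22/3) + (1/3)·(15/2) = 70/9.

70/9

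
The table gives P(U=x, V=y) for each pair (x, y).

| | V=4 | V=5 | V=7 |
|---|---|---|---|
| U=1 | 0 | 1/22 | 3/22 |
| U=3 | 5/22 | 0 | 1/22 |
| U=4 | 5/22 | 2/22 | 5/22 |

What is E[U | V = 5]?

3

P(V = 5) = 3/22.
Σ U·P over the event = 1·(1/22) + 4·(2/22) = 9/22.
E[U | V = 5] = (9/22) / (3/22) = 3.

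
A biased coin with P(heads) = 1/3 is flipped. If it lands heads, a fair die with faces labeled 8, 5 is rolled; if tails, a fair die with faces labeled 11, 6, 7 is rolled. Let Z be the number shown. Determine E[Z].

E[Z | heads] = (8+5)/2 = 13/2.
E[Z | tails] = (11+6+7)/3 = 8.
By the law of total expectation,
E[Z] = (1/3)·(13/2) + (2/3)·(8) = 15/2.

15/2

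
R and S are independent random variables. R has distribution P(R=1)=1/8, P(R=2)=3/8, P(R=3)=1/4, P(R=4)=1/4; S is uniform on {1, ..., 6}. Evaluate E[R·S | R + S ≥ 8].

P(R + S ≥ 8) = 13/48.
Summing RS·P(x,y) over outcomes with R + S ≥ 8 gives 37/8.
E[R·S | R + S ≥ 8] = (37/8) / (13/48) = 222/13.

222/13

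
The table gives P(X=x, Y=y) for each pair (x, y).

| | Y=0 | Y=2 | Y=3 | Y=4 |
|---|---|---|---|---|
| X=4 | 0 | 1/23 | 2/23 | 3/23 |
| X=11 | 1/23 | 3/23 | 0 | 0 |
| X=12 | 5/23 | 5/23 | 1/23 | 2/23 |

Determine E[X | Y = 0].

P(Y = 0) = 6/23.
Σ X·P over the event = 11·(1/23) + 12·(5/23) = 71/23.
E[X | Y = 0] = (71/23) / (6/23) = 71/6.

71/6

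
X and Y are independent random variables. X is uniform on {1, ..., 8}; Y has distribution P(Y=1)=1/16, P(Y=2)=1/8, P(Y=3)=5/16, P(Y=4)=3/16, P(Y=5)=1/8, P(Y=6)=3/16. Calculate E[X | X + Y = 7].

P(X + Y = 7) = 1/8.
Summing X·P(x,y) over outcomes with X + Y = 7 gives 13/32.
E[X | X + Y = 7] = (13/32) / (1/8) = 13/4.

13/4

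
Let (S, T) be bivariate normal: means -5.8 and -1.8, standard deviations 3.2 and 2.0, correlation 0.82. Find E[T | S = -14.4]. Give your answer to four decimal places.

E[T | S=x] = μ_T + ρ(σ_T/σ_S)(x − μ_S) for jointly normal variables.
E[T | S=-14.4] = -1.8 + (0.82)·(2.0/3.2)·(-14.4 − (-5.8)) = -1.8 + (0.5125)·(-8.6) = -6.2075.

-6.2075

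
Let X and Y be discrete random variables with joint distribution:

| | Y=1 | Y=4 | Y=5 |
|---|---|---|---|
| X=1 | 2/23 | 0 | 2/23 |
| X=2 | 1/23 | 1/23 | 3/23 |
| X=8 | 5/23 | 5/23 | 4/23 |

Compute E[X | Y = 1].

11/2

P(Y = 1) = 8/23.
Σ X·P over the event = 1·(2/23) + 2·(1/23) + 8·(5/23) = 44/23.
E[X | Y = 1] = (44/23) / (8/23) = 11/2.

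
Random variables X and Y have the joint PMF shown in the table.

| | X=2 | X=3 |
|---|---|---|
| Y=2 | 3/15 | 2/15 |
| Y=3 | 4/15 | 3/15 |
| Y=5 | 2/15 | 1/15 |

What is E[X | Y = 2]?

P(Y = 2) = 1/3.
Σ X·P over the event = 2·(3/15) + 3·(2/15) = 4/5.
E[X | Y = 2] = (4/5) / (1/3) = 12/5.

12/5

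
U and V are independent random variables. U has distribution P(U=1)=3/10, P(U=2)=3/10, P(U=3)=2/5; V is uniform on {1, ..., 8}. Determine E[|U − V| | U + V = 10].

34/7

P(U + V = 10) = 7/80.
Summing |U−V|·P(x,y) over outcomes with U + V = 10 gives 17/40.
E[|U − V| | U + V = 10] = (17/40) / (7/80) = 34/7.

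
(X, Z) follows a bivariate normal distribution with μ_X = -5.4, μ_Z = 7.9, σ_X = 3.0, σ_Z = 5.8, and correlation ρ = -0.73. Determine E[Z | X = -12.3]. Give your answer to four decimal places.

The regression of Z on X has slope ρ·σ_Z/σ_X and passes through (μ_X, μ_Z).
E[Z | X=-12.3] = 7.9 + (-0.73)·(5.8/3.0)·(-12.3 − (-5.4)) = 7.9 + (-1.41133)·(-6.9) = 17.6382.

17.6382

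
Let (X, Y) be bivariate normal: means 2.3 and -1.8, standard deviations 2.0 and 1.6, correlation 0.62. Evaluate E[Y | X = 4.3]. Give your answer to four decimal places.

For a bivariate normal, E[Y | X=x] = μ_Y + ρ·(σ_Y/σ_X)·(x − μ_X).
E[Y | X=4.3] = -1.8 + (0.62)·(1.6/2.0)·(4.3 − (2.3)) = -1.8 + (0.496)·(2) = -0.8080.

-0.8080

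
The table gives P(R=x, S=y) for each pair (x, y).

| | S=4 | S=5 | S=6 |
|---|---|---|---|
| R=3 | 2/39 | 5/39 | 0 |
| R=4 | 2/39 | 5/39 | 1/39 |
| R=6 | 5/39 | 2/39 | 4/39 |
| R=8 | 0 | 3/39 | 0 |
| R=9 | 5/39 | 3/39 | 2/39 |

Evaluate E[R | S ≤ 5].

187/32

P(S ≤ 5) = 32/39.
Summing R·P(R=x,S=y) over the conditioning event gives 187/39.
E[R | S ≤ 5] = (187/39) / (32/39) = 187/32.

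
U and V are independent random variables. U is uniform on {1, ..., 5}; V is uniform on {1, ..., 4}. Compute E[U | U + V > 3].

56/17

P(U + V > 3) = 17/20.
Summing U·P(x,y) over outcomes with U + V > 3 gives 14/5.
E[U | U + V > 3] = (14/5) / (17/20) = 56/17.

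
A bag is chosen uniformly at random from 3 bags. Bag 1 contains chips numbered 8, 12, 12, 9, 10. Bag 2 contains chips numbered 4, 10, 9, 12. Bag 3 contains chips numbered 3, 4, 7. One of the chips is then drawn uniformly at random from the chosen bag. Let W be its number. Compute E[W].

E[W | bag 1] = (8+12+12+9+10)/5 = 51/5.
E[W | bag 2] = (4+10+9+12)/4 = 35/4.
E[W | bag 3] = (3+4+7)/3 = 14/3.
By the law of total expectation,
E[W] = (1/3)·(51/5) + (1/3)·(35/4) + (1/3)·(14/3) = 1417/180.

1417/180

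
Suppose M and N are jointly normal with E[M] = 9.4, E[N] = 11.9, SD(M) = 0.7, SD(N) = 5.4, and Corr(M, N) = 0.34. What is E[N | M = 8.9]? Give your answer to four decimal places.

10.5886

The regression of N on M has slope ρ·σ_N/σ_M and passes through (μ_M, μ_N).
E[N | M=8.9] = 11.9 + (0.34)·(5.4/0.7)·(8.9 − (9.4)) = 11.9 + (2.6229)·(-0.5) = 10.5886.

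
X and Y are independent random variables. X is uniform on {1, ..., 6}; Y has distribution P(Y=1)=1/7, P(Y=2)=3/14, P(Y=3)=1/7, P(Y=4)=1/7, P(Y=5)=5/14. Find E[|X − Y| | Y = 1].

P(Y = 1) = 1/7.
Summing |X−Y|·P(x,y) over outcomes with Y = 1 gives 5/14.
E[|X − Y| | Y = 1] = (5/14) / (1/7) = 5/2.

5/2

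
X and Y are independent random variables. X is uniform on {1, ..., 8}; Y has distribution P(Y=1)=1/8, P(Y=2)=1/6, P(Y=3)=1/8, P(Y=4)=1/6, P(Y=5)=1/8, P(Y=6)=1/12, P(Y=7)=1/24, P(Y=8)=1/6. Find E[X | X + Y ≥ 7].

746/141

P(X + Y ≥ 7) = 47/64.
Summing X·P(x,y) over outcomes with X + Y ≥ 7 gives 373/96.
E[X | X + Y ≥ 7] = (373/96) / (47/64) = 746/141.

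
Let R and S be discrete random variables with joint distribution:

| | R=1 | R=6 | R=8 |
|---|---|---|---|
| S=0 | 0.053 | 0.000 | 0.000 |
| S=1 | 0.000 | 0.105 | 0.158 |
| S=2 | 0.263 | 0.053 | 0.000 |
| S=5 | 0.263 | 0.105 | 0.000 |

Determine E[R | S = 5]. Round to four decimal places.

2.4266

P(S = 5) = 0.368.
Summing R·P(R=x,S=y) over the conditioning event gives 0.893.
E[R | S = 5] = (0.893) / (0.368) = 2.4266.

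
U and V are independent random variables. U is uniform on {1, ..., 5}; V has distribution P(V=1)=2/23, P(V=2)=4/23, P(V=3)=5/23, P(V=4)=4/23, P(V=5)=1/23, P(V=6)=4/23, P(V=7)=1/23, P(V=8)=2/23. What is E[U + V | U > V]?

219/34

P(U > V) = 34/115.
Summing (U+V)·P(x,y) over outcomes with U > V gives 219/115.
E[U + V | U > V] = (219/115) / (34/115) = 219/34.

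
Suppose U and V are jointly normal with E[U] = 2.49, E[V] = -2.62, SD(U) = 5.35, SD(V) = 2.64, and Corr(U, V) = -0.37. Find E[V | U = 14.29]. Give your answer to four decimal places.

-4.7744

For a bivariate normal, E[V | U=x] = μ_V + ρ·(σ_V/σ_U)·(x − μ_U).
E[V | U=14.29] = -2.62 + (-0.37)·(2.64/5.35)·(14.29 − (2.49)) = -2.62 + (-0.18258)·(11.8) = -4.7744.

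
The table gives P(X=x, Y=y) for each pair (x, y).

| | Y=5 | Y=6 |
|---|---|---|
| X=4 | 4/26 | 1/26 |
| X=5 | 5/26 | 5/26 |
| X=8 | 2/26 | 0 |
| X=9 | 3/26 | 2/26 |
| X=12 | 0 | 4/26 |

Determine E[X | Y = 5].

6

P(Y = 5) = 7/13.
Σ X·P over the event = 4·(4/26) + 5·(5/26) + 8·(2/26) + 9·(3/26) = 42/13.
E[X | Y = 5] = (42/13) / (7/13) = 6.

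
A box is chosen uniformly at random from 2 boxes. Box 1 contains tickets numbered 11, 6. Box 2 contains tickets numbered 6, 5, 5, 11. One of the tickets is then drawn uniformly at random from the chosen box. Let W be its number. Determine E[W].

E[W | box 1] = (11+6)/2 = 17/2.
E[W | box 2] = (6+5+5+11)/4 = 27/4.
E[W] = (1/2)·(17/2) + (1/2)·(27/4) = 61/8.

61/8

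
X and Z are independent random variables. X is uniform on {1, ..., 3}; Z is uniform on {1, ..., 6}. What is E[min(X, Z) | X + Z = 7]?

2

P(X + Z = 7) = 1/6.
Summing min(X,Z)·P(x,y) over outcomes with X + Z = 7 gives 1/3.
E[min(X, Z) | X + Z = 7] = (1/3) / (1/6) = 2.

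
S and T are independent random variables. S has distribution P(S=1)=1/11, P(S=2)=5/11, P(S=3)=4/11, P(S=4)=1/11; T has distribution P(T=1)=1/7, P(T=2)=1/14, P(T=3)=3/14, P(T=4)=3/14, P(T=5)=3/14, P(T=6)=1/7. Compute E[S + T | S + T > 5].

729/101

P(S + T > 5) = 101/154.
Summing (S+T)·P(x,y) over outcomes with S + T > 5 gives 729/154.
E[S + T | S + T > 5] = (729/154) / (101/154) = 729/101.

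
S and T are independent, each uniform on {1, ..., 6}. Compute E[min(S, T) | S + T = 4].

Outcomes with S + T = 4: (1,3), (2,2), (3,1), each with probability 1/36.
E[min(S, T) | S + T = 4] = (1 + 2 + 1) / 3 = 4/3.

4/3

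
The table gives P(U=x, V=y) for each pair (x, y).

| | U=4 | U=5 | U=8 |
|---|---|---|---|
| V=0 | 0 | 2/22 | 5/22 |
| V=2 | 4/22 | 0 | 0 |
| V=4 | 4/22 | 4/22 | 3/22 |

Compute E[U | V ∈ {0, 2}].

P(V ∈ {0, 2}) = 1/2.
Σ U·P over the event = 4·(4/22) + 5·(2/22) + 8·(5/22) = 3.
E[U | V ∈ {0, 2}] = (3) / (1/2) = 6.

6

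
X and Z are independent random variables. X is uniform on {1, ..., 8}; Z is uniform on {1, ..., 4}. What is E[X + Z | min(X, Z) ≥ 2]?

8

P(min(X, Z) ≥ 2) = 21/32.
Summing (X+Z)·P(x,y) over outcomes with min(X, Z) ≥ 2 gives 21/4.
E[X + Z | min(X, Z) ≥ 2] = (21/4) / (21/32) = 8.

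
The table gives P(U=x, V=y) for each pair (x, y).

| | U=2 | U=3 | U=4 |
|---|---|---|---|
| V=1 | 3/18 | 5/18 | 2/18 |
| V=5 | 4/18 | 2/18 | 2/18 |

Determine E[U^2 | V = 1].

P(V = 1) = 5/9.
Σ U^2·P over the event = 4·(3/18) + 9·(5/18) + 16·(2/18) = 89/18.
E[U^2 | V = 1] = (89/18) / (5/9) = 89/10.

89/10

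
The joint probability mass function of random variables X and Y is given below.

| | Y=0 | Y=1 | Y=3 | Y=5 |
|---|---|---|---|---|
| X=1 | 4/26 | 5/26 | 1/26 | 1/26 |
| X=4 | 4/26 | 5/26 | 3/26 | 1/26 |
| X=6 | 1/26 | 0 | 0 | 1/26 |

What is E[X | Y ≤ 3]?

64/23

P(Y ≤ 3) = 23/26.
Σ X·P over the event = 1·(4/26) + 1·(5/26) + 1·(1/26) + 4·(4/26) + 4·(5/26) + 4·(3/26) + 6·(1/26) = 32/13.
E[X | Y ≤ 3] = (32/13) / (23/26) = 64/23.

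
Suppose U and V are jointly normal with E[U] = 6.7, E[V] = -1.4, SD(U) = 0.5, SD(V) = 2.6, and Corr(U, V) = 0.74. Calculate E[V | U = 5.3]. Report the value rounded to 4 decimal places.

E[V | U=x] = μ_V + ρ(σ_V/σ_U)(x − μ_U) for jointly normal variables.
E[V | U=5.3] = -1.4 + (0.74)·(2.6/0.5)·(5.3 − (6.7)) = -1.4 + (3.848)·(-1.4) = -6.7872.

-6.7872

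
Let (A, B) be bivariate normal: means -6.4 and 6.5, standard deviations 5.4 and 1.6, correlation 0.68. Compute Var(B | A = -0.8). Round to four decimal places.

The conditional variance in a bivariate normal is σ_B²(1 − ρ²), independent of x.
Var(B | A=-0.8) = (1.6)²·(1 − (0.68)²) = 2.56·0.5376 = 1.3763.

1.3763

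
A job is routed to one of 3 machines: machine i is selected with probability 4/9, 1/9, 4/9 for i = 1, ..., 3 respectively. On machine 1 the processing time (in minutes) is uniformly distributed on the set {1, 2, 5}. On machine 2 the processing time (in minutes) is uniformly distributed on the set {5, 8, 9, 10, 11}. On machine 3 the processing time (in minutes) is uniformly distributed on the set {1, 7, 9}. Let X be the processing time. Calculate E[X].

E[X | machine 1] = (1+2+5)/3 = 8/3.
E[X | machine 2] = (5+8+9+10+11)/5 = 43/5.
E[X | machine 3] = (1+7+9)/3 = 17/3.
E[X] = (4/9)·(8/3) + (1/9)·(43/5) + (4/9)·(17/3) = 629/135.

629/135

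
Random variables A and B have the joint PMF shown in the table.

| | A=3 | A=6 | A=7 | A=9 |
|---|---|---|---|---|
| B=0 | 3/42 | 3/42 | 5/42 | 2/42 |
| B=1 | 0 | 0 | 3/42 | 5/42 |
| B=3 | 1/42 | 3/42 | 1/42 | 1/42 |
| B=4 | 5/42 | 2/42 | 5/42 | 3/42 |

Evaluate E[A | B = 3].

37/6

P(B = 3) = 1/7.
Σ A·P over the event = 3·(1/42) + 6·(3/42) + 7·(1/42) + 9·(1/42) = 37/42.
E[A | B = 3] = (37/42) / (1/7) = 37/6.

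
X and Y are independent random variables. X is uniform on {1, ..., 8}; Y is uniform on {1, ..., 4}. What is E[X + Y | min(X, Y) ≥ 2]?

P(min(X, Y) ≥ 2) = 21/32.
Summing (X+Y)·P(x,y) over outcomes with min(X, Y) ≥ 2 gives 21/4.
E[X + Y | min(X, Y) ≥ 2] = (21/4) / (21/32) = 8.

8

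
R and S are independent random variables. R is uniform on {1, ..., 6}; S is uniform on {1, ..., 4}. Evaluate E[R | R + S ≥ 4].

P(R + S ≥ 4) = 7/8.
Summing R·P(x,y) over outcomes with R + S ≥ 4 gives 10/3.
E[R | R + S ≥ 4] = (10/3) / (7/8) = 80/21.

80/21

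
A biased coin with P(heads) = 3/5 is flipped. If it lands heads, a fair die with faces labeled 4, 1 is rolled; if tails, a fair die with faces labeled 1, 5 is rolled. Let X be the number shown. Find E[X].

27/10

E[X | heads] = (4+1)/2 = 5/2.
E[X | tails] = (1+5)/2 = 3.
E[X] = (3/5)·(5/2) + (2/5)·(3) = 27/10.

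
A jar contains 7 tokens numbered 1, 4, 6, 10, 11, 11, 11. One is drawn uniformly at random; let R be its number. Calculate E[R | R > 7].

P(R > 7) = 4/7.
Σ over the event: 10·1/7 + 11·3/7 = 43/7.
E[R | R > 7] = (43/7) / (4/7) = 43/4.

43/4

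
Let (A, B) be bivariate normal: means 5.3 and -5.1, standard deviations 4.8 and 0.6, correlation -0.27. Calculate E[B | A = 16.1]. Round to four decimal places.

-5.4645

The regression of B on A has slope ρ·σ_B/σ_A and passes through (μ_A, μ_B).
E[B | A=16.1] = -5.1 + (-0.27)·(0.6/4.8)·(16.1 − (5.3)) = -5.1 + (-0.03375)·(10.8) = -5.4645.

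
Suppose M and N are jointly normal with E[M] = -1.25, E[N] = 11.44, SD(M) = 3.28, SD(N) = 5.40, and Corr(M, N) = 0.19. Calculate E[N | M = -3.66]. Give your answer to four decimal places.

10.6861

E[N | M=x] = μ_N + ρ(σ_N/σ_M)(x − μ_M) for jointly normal variables.
E[N | M=-3.66] = 11.44 + (0.19)·(5.40/3.28)·(-3.66 − (-1.25)) = 11.44 + (0.312805)·(-2.41) = 10.6861.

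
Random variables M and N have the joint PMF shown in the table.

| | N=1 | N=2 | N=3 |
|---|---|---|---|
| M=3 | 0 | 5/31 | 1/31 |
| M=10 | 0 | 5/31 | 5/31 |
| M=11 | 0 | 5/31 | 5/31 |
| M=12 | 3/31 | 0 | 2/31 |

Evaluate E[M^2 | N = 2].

230/3

P(N = 2) = 15/31.
Σ M^2·P over the event = 9·(5/31) + 100·(5/31) + 121·(5/31) = 1150/31.
E[M^2 | N = 2] = (1150/31) / (15/31) = 230/3.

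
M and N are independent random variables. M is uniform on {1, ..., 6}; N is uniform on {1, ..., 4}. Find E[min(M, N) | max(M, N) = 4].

16/7

Outcomes with max(M, N) = 4: (1,4), (2,4), (3,4), (4,1), (4,2), (4,3), (4,4), each with probability 1/24.
E[min(M, N) | max(M, N) = 4] = (1 + 2 + 3 + 1 + 2 + 3 + 4) / 7 = 16/7.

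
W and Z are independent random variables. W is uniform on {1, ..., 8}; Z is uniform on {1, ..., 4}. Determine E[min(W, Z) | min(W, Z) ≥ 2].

P(min(W, Z) ≥ 2) = 21/32.
Summing min(W,Z)·P(x,y) over outcomes with min(W, Z) ≥ 2 gives 59/32.
E[min(W, Z) | min(W, Z) ≥ 2] = (59/32) / (21/32) = 59/21.

59/21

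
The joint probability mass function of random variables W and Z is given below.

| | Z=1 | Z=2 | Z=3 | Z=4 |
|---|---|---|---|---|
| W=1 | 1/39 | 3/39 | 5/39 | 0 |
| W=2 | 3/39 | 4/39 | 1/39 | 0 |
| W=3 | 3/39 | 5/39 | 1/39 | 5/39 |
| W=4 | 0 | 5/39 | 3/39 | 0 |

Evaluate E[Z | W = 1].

22/9

P(W = 1) = 3/13.
Σ Z·P over the event = 1·(1/39) + 2·(3/39) + 3·(5/39) = 22/39.
E[Z | W = 1] = (22/39) / (3/13) = 22/9.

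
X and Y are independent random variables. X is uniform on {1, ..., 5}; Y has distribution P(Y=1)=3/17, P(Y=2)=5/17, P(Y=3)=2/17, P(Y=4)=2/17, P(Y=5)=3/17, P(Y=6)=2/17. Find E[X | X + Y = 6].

P(X + Y = 6) = 3/17.
Summing X·P(x,y) over outcomes with X + Y = 6 gives 48/85.
E[X | X + Y = 6] = (48/85) / (3/17) = 16/5.

16/5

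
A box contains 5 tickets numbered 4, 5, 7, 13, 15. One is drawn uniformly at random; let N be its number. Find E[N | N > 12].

14

P(N > 12) = 2/5.
Σ over the event: 13·1/5 + 15·1/5 = 28/5.
E[N | N > 12] = (28/5) / (2/5) = 14.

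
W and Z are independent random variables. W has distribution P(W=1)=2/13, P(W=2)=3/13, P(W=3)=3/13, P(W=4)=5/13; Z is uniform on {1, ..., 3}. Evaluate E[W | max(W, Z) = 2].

7/4

P(max(W, Z) = 2) = 8/39.
Summing W·P(x,y) over outcomes with max(W, Z) = 2 gives 14/39.
E[W | max(W, Z) = 2] = (14/39) / (8/39) = 7/4.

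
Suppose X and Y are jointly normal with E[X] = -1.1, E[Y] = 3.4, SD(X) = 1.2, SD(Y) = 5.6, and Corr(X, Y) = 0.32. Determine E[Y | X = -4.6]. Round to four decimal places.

-1.8267

E[Y | X=x] = μ_Y + ρ(σ_Y/σ_X)(x − μ_X) for jointly normal variables.
E[Y | X=-4.6] = 3.4 + (0.32)·(5.6/1.2)·(-4.6 − (-1.1)) = 3.4 + (1.49333)·(-3.5) = -1.8267.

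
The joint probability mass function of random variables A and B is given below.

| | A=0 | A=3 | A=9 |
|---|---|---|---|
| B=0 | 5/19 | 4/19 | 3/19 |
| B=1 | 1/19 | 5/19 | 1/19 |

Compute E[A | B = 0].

P(B = 0) = 12/19.
Σ A·P over the event = 0·(5/19) + 3·(4/19) + 9·(3/19) = 39/19.
E[A | B = 0] = (39/19) / (12/19) = 13/4.

13/4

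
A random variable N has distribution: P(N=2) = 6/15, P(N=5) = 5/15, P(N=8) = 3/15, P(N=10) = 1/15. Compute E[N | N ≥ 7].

P(N ≥ 7) = 4/15.
Σ over the event: 8·1/5 + 10·1/15 = 34/15.
E[N | N ≥ 7] = (34/15) / (4/15) = 17/2.

17/2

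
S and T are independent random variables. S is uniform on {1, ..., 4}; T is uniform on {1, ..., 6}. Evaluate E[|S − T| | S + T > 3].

P(S + T > 3) = 7/8.
Summing |S−T|·P(x,y) over outcomes with S + T > 3 gives 7/4.
E[|S − T| | S + T > 3] = (7/4) / (7/8) = 2.

2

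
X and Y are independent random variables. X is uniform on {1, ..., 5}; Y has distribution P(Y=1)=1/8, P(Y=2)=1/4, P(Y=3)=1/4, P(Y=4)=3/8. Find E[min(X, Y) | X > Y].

40/17

P(X > Y) = 17/40.
Summing min(X,Y)·P(x,y) over outcomes with X > Y gives 1.
E[min(X, Y) | X > Y] = (1) / (17/40) = 40/17.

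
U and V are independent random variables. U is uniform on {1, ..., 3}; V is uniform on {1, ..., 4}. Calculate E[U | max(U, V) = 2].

Outcomes with max(U, V) = 2: (1,2), (2,1), (2,2), each with probability 1/12.
E[U | max(U, V) = 2] = (1 + 2 + 2) / 3 = 5/3.

5/3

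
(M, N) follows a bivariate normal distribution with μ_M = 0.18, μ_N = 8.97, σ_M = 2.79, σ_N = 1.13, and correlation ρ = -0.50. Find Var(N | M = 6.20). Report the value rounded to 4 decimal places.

For a bivariate normal, Var(N | M=x) = σ_N²(1 − ρ²).
Var(N | M=6.20) = (1.13)²·(1 − (-0.50)²) = 1.2769·0.75 = 0.9577.

0.9577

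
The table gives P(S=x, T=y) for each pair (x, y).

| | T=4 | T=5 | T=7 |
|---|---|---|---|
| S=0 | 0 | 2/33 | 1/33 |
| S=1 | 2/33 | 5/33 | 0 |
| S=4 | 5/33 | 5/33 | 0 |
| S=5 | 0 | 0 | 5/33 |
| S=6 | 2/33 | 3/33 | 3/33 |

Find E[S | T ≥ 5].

43/12

P(T ≥ 5) = 8/11.
Summing S·P(S=x,T=y) over the conditioning event gives 86/33.
E[S | T ≥ 5] = (86/33) / (8/11) = 43/12.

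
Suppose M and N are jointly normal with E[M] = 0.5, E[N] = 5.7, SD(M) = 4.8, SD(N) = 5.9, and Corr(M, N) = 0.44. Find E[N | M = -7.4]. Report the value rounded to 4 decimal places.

For a bivariate normal, E[N | M=x] = μ_N + ρ·(σ_N/σ_M)·(x − μ_M).
E[N | M=-7.4] = 5.7 + (0.44)·(5.9/4.8)·(-7.4 − (0.5)) = 5.7 + (0.54083)·(-7.9) = 1.4274.

1.4274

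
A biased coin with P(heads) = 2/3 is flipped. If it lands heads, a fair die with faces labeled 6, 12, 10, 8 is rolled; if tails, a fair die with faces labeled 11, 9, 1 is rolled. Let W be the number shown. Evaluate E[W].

E[W | heads] = (6+12+10+8)/4 = 9.
E[W | tails] = (11+9+1)/3 = 7.
By the law of total expectation,
E[W] = (2/3)·(9) + (1/3)·(7) = 25/3.

25/3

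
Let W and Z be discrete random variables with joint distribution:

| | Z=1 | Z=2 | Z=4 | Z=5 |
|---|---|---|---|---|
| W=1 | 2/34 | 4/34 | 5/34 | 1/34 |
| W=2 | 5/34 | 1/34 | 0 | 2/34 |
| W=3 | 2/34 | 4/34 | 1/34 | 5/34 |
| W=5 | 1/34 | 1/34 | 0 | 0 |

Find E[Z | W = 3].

13/4

P(W = 3) = 6/17.
Σ Z·P over the event = 1·(2/34) + 2·(4/34) + 4·(1/34) + 5·(5/34) = 39/34.
E[Z | W = 3] = (39/34) / (6/17) = 13/4.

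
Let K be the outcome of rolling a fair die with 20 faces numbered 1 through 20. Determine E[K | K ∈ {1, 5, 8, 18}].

P(K ∈ {1, 5, 8, 18}) = 1/5.
Σ over the event: 1·1/20 + 5·1/20 + 8·1/20 + 18·1/20 = 8/5.
E[K | K ∈ {1, 5, 8, 18}] = (8/5) / (1/5) = 8.

8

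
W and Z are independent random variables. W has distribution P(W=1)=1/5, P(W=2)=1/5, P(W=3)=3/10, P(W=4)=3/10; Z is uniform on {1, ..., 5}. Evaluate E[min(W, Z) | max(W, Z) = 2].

P(max(W, Z) = 2) = 3/25.
Summing min(W,Z)·P(x,y) over outcomes with max(W, Z) = 2 gives 4/25.
E[min(W, Z) | max(W, Z) = 2] = (4/25) / (3/25) = 4/3.

4/3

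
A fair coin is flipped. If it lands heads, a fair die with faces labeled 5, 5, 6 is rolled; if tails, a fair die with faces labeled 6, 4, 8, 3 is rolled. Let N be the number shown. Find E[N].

E[N | heads] = (5+5+6)/3 = 16/3.
E[N | tails] = (6+4+8+3)/4 = 21/4.
By the law of total expectation,
E[N] = (1/2)·(16/3) + (1/2)·(21/4) = 127/24.

127/24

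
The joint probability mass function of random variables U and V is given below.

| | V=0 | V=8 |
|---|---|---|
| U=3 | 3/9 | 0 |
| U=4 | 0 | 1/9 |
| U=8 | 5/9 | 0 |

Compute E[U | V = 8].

P(V = 8) = 1/9.
Σ U·P over the event = 4·(1/9) = 4/9.
E[U | V = 8] = (4/9) / (1/9) = 4.

4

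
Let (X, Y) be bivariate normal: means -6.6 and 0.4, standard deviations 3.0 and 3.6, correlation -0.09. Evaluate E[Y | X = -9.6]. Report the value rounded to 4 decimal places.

For a bivariate normal, E[Y | X=x] = μ_Y + ρ·(σ_Y/σ_X)·(x − μ_X).
E[Y | X=-9.6] = 0.4 + (-0.09)·(3.6/3.0)·(-9.6 − (-6.6)) = 0.4 + (-0.108)·(-3) = 0.7240.

0.7240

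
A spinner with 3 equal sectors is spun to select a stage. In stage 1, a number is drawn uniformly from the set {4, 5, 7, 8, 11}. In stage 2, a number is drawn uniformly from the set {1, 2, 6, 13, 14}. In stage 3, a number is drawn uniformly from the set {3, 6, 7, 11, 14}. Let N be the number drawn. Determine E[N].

E[N | stage 1] = (4+5+7+8+11)/5 = 7.
E[N | stage 2] = (1+2+6+13+14)/5 = 36/5.
E[N | stage 3] = (3+6+7+11+14)/5 = 41/5.
E[N] = (1/3)·(7) + (1/3)·(36/5) + (1/3)·(41/5) = 112/15.

112/15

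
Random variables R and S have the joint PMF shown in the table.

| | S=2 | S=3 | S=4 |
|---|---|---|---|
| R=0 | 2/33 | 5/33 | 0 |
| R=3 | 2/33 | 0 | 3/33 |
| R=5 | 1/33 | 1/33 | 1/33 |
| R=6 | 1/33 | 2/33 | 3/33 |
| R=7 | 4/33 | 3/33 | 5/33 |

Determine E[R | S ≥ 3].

P(S ≥ 3) = 23/33.
Σ R·P over the event = 0·(5/33) + 3·(3/33) + 5·(1/33) + 5·(1/33) + 6·(2/33) + 6·(3/33) + 7·(3/33) + 7·(5/33) = 35/11.
E[R | S ≥ 3] = (35/11) / (23/33) = 105/23.

105/23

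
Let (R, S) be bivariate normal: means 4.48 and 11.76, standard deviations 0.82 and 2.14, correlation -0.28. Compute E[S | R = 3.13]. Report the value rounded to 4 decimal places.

12.7465

E[S | R=x] = μ_S + ρ(σ_S/σ_R)(x − μ_R) for jointly normal variables.
E[S | R=3.13] = 11.76 + (-0.28)·(2.14/0.82)·(3.13 − (4.48)) = 11.76 + (-0.73073)·(-1.35) = 12.7465.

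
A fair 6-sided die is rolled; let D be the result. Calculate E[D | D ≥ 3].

9/2

Given D ≥ 3, D is equally likely to be any of {3, 4, 5, 6}.
E[D | D ≥ 3] = (3 + 4 + 5 + 6) / 4 = 9/2.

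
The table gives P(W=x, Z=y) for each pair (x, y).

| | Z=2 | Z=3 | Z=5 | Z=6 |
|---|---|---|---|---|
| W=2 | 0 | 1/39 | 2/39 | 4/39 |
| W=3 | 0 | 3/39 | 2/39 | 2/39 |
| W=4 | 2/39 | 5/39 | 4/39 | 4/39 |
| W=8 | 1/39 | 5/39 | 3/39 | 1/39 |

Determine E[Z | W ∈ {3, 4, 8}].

33/8

P(W ∈ {3, 4, 8}) = 32/39.
Summing Z·P(W=x,Z=y) over the conditioning event gives 44/13.
E[Z | W ∈ {3, 4, 8}] = (44/13) / (32/39) = 33/8.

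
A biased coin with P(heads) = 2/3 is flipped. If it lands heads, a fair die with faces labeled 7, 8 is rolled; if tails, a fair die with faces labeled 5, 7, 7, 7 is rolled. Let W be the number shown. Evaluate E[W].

E[W | heads] = (7+8)/2 = 15/2.
E[W | tails] = (5+7+7+7)/4 = 13/2.
By the law of total expectation,
E[W] = (2/3)·(15/2) + (1/3)·(13/2) = 43/6.

43/6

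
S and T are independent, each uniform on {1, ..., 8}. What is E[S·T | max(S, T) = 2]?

P(max(S, T) = 2) = 3/64.
Summing ST·P(x,y) over outcomes with max(S, T) = 2 gives 1/8.
E[S·T | max(S, T) = 2] = (1/8) / (3/64) = 8/3.

8/3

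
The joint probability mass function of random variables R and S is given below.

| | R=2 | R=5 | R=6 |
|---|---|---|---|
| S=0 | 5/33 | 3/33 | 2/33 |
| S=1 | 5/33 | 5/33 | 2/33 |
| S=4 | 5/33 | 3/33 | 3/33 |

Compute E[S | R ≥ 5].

P(R ≥ 5) = 6/11.
Summing S·P(R=x,S=y) over the conditioning event gives 31/33.
E[S | R ≥ 5] = (31/33) / (6/11) = 31/18.

31/18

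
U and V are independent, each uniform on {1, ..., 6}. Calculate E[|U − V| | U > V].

P(U > V) = 5/12.
Summing |U−V|·P(x,y) over outcomes with U > V gives 35/36.
E[|U − V| | U > V] = (35/36) / (5/12) = 7/3.

7/3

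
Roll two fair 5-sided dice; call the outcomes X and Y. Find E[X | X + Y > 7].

Outcomes with X + Y > 7: (3,5), (4,4), (4,5), (5,3), (5,4), (5,5), each with probability 1/25.
E[X | X + Y > 7] = (3 + 4 + 4 + 5 + 5 + 5) / 6 = 13/3.

13/3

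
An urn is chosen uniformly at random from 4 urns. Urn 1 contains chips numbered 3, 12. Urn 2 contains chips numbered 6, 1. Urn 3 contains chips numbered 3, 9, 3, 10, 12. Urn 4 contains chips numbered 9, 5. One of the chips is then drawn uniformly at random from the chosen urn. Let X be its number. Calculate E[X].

E[X | urn 1] = (3+12)/2 = 15/2.
E[X | urn 2] = (6+1)/2 = 7/2.
E[X | urn 3] = (3+9+3+10+12)/5 = 37/5.
E[X | urn 4] = (9+5)/2 = 7.
E[X] = (1/4)·(15/2) + (1/4)·(7/2) + (1/4)·(37/5) + (1/4)·(7) = 127/20.

127/20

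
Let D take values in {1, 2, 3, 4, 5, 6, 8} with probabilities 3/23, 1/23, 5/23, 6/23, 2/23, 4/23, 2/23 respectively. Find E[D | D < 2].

1

P(D < 2) = 3/23.
Σ over the event: 1·3/23 = 3/23.
E[D | D < 2] = (3/23) / (3/23) = 1.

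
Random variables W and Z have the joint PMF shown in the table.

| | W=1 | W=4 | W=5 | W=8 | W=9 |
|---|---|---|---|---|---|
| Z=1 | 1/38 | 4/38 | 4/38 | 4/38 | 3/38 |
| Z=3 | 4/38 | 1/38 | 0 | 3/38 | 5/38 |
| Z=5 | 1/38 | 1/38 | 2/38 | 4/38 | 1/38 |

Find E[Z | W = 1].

P(W = 1) = 3/19.
Σ Z·P over the event = 1·(1/38) + 3·(4/38) + 5·(1/38) = 9/19.
E[Z | W = 1] = (9/19) / (3/19) = 3.

3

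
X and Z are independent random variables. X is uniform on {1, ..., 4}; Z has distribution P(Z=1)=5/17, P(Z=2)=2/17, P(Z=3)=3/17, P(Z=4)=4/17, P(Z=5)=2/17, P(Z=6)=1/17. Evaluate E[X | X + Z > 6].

68/21

P(X + Z > 6) = 21/68.
Summing X·P(x,y) over outcomes with X + Z > 6 gives 1.
E[X | X + Z > 6] = (1) / (21/68) = 68/21.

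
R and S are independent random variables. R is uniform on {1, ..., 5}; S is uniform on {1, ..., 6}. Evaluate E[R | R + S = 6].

3

P(R + S = 6) = 1/6.
Summing R·P(x,y) over outcomes with R + S = 6 gives 1/2.
E[R | R + S = 6] = (1/2) / (1/6) = 3.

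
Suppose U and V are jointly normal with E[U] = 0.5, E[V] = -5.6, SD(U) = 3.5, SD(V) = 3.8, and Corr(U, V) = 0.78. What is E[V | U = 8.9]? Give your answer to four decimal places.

1.5136

The regression of V on U has slope ρ·σ_V/σ_U and passes through (μ_U, μ_V).
E[V | U=8.9] = -5.6 + (0.78)·(3.8/3.5)·(8.9 − (0.5)) = -5.6 + (0.84686)·(8.4) = 1.5136.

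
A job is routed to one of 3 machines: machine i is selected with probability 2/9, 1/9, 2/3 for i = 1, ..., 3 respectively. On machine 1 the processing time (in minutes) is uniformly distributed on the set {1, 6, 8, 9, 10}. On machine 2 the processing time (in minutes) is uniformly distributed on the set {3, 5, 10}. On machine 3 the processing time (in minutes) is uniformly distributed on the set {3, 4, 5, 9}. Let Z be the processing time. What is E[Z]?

511/90

E[Z | machine 1] = (1+6+8+9+10)/5 = 34/5.
E[Z | machine 2] = (3+5+10)/3 = 6.
E[Z | machine 3] = (3+4+5+9)/4 = 21/4.
E[Z] = (2/9)·(34/5) + (1/9)·(6) + (2/3)·(21/4) = 511/90.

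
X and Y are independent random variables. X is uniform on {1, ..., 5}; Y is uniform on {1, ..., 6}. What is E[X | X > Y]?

4

Outcomes with X > Y: (2,1), (3,1), (3,2), (4,1), (4,2), (4,3), (5,1), (5,2), (5,3), (5,4), each with probability 1/30.
E[X | X > Y] = (2 + 3 + 3 + 4 + 4 + 4 + 5 + 5 + 5 + 5) / 10 = 4.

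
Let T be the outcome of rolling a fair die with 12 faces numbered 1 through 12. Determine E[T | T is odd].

Given T is odd, T is equally likely to be any of {1, 3, 5, 7, 9, 11}.
E[T | T is odd] = (1 + 3 + 5 + 7 + 9 + 11) / 6 = 6.

6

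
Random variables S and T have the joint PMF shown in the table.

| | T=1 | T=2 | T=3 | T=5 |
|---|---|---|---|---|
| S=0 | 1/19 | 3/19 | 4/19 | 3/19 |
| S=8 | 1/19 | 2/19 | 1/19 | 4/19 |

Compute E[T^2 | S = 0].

124/11

P(S = 0) = 11/19.
Σ T^2·P over the event = 1·(1/19) + 4·(3/19) + 9·(4/19) + 25·(3/19) = 124/19.
E[T^2 | S = 0] = (124/19) / (11/19) = 124/11.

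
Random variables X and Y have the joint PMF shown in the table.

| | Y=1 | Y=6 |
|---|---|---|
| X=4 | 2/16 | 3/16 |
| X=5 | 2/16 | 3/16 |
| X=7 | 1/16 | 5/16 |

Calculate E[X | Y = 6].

62/11

P(Y = 6) = 11/16.
Σ X·P over the event = 4·(3/16) + 5·(3/16) + 7·(5/16) = 31/8.
E[X | Y = 6] = (31/8) / (11/16) = 62/11.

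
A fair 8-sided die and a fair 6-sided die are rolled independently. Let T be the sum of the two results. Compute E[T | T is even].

P(T is even) = 1/2.
Σ over the event: 2·1/48 + 4·1/16 + 6·5/48 + 8·1/8 + 10·5/48 + 12·1/16 + 14·1/48 = 4.
E[T | T is even] = (4) / (1/2) = 8.

8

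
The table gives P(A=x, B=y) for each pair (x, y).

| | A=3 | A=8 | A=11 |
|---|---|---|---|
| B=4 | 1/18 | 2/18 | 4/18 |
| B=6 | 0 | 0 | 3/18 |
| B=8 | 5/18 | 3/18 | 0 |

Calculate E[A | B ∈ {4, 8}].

P(B ∈ {4, 8}) = 5/6.
Σ A·P over the event = 3·(1/18) + 3·(5/18) + 8·(2/18) + 8·(3/18) + 11·(4/18) = 17/3.
E[A | B ∈ {4, 8}] = (17/3) / (5/6) = 34/5.

34/5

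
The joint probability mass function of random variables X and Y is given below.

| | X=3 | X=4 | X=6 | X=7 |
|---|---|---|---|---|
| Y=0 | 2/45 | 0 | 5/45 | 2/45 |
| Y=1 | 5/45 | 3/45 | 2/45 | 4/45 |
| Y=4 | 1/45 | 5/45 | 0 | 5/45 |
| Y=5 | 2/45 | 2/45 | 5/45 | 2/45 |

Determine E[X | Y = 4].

P(Y = 4) = 11/45.
Σ X·P over the event = 3·(1/45) + 4·(5/45) + 7·(5/45) = 58/45.
E[X | Y = 4] = (58/45) / (11/45) = 58/11.

58/11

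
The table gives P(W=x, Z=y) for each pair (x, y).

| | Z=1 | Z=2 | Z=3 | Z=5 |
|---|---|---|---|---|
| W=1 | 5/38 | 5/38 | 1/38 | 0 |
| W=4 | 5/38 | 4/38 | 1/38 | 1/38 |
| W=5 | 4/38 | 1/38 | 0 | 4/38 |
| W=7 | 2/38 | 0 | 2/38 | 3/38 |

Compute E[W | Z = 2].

13/5

P(Z = 2) = 5/19.
Σ W·P over the event = 1·(5/38) + 4·(4/38) + 5·(1/38) = 13/19.
E[W | Z = 2] = (13/19) / (5/19) = 13/5.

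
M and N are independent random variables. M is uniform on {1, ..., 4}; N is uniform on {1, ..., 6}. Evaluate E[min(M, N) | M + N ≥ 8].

10/3

Outcomes with M + N ≥ 8: (2,6), (3,5), (3,6), (4,4), (4,5), (4,6), each with probability 1/24.
E[min(M, N) | M + N ≥ 8] = (2 + 3 + 3 + 4 + 4 + 4) / 6 = 10/3.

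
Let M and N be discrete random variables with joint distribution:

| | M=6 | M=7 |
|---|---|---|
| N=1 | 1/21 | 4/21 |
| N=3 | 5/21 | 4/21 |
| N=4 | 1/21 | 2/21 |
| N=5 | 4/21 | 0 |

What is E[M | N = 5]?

6

P(N = 5) = 4/21.
Σ M·P over the event = 6·(4/21) = 8/7.
E[M | N = 5] = (8/7) / (4/21) = 6.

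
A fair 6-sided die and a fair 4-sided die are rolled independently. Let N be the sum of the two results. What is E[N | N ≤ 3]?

P(N ≤ 3) = 1/8.
Σ over the event: 2·1/24 + 3·1/12 = 1/3.
E[N | N ≤ 3] = (1/3) / (1/8) = 8/3.

8/3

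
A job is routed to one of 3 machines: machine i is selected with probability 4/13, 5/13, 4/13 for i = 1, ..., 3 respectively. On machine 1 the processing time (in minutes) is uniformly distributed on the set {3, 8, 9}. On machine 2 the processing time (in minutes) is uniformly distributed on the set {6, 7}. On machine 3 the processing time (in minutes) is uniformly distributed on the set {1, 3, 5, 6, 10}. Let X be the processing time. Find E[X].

E[X | machine 1] = (3+8+9)/3 = 20/3.
E[X | machine 2] = (6+7)/2 = 13/2.
E[X | machine 3] = (1+3+5+6+10)/5 = 5.
E[X] = (4/13)·(20/3) + (5/13)·(13/2) + (4/13)·(5) = 475/78.

475/78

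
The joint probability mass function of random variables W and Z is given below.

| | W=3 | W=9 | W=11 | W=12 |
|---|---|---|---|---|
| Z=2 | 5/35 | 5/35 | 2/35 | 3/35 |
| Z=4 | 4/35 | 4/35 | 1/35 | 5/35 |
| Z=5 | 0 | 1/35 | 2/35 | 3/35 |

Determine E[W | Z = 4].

P(Z = 4) = 2/5.
Summing W·P(W=x,Z=y) over the conditioning event gives 17/5.
E[W | Z = 4] = (17/5) / (2/5) = 17/2.

17/2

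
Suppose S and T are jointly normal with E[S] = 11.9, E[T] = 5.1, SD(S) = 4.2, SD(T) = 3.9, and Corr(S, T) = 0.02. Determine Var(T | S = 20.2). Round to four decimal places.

The conditional variance in a bivariate normal is σ_T²(1 − ρ²), independent of x.
Var(T | S=20.2) = (3.9)²·(1 − (0.02)²) = 15.21·0.9996 = 15.2039.

15.2039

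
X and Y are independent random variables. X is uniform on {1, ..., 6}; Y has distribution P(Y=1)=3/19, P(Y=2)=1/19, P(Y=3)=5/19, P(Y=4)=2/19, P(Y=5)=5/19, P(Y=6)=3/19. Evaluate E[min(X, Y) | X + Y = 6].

29/16

P(X + Y = 6) = 8/57.
Summing min(X,Y)·P(x,y) over outcomes with X + Y = 6 gives 29/114.
E[min(X, Y) | X + Y = 6] = (29/114) / (8/57) = 29/16.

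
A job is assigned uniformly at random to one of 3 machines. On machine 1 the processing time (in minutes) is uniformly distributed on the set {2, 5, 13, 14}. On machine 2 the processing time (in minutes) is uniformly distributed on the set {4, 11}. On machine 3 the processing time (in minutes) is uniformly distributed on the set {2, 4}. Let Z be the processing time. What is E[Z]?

19/3

E[Z | machine 1] = (2+5+13+14)/4 = 17/2.
E[Z | machine 2] = (4+11)/2 = 15/2.
E[Z | machine 3] = (2+4)/2 = 3.
By the law of total expectation,
E[Z] = (1/3)·(17/2) + (1/3)·(15/2) + (1/3)·(3) = 19/3.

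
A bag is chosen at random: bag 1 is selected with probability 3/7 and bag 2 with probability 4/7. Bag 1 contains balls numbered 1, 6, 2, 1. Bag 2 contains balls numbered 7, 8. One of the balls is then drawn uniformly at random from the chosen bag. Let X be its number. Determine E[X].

75/14

E[X | bag 1] = (1+6+2+1)/4 = 5/2.
E[X | bag 2] = (7+8)/2 = 15/2.
E[X] = (3/7)·(5/2) + (4/7)·(15/2) = 75/14.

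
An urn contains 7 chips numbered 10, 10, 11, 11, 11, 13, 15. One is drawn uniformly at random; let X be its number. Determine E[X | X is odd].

61/5

P(X is odd) = 5/7.
Σ over the event: 11·3/7 + 13·1/7 + 15·1/7 = 61/7.
E[X | X is odd] = (61/7) / (5/7) = 61/5.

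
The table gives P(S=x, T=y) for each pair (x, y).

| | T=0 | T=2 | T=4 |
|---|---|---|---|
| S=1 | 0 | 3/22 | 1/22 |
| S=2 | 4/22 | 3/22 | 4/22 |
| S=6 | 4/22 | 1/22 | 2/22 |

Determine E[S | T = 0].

P(T = 0) = 4/11.
Σ S·P over the event = 2·(4/22) + 6·(4/22) = 16/11.
E[S | T = 0] = (16/11) / (4/11) = 4.

4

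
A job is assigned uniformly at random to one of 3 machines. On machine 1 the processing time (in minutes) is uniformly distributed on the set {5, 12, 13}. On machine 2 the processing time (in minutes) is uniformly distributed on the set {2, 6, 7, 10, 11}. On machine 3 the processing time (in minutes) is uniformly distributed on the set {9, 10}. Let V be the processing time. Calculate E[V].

E[V | machine 1] = (5+12+13)/3 = 10.
E[V | machine 2] = (2+6+7+10+11)/5 = 36/5.
E[V | machine 3] = (9+10)/2 = 19/2.
By the law of total expectation,
E[V] = (1/3)·(10) + (1/3)·(36/5) + (1/3)·(19/2) = 89/10.

89/10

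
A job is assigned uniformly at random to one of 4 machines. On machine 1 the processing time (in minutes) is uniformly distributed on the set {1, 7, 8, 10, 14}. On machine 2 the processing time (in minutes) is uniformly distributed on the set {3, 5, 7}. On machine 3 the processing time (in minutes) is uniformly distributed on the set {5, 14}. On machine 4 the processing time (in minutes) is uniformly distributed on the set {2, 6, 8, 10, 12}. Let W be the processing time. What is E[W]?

301/40

E[W | machine 1] = (1+7+8+10+14)/5 = 8.
E[W | machine 2] = (3+5+7)/3 = 5.
E[W | machine 3] = (5+14)/2 = 19/2.
E[W | machine 4] = (2+6+8+10+12)/5 = 38/5.
E[W] = (1/4)·(8) + (1/4)·(5) + (1/4)·(19/2) + (1/4)·(38/5) = 301/40.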